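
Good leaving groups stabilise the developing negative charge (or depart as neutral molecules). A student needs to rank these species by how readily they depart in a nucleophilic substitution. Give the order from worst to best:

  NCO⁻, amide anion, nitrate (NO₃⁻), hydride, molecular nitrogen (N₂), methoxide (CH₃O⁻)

amide anion < hydride < methoxide (CH₃O⁻) < NCO⁻ < nitrate (NO₃⁻) < molecular nitrogen (N₂)

The more stable X⁻ (or X) is on its own — i.e. the weaker a base it is — the better a leaving group it makes.
molecular nitrogen (N₂): no meaningful conjugate acid; N₂ departs as an exceptionally stable neutral molecule
nitrate (NO₃⁻): pKₐ(HNO₃) ≈ -1.3 — resonance-delocalised over three oxygens
NCO⁻: pKₐ(HOCN) ≈ 3.5
methoxide (CH₃O⁻): pKₐ(CH₃OH) ≈ 15.5 — strong base; alkoxides do not leave unassisted
hydride: pKₐ(H₂) ≈ 36 — extremely strong base; leaves only in special hydride-transfer contexts
amide anion: pKₐ(NH₃) ≈ 38 — extremely strong base; never a leaving group
The question asks for worst first, so the sequence is read in increasing leaving-group ability.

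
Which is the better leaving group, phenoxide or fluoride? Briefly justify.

fluoride is the better leaving group.
pKₐ(HF) ≈ 3.2 versus pKₐ(C₆H₅OH (phenol)) ≈ 10: fluoride is the much weaker base.
Small and strongly basic; the poor halide leaving group.

fluoride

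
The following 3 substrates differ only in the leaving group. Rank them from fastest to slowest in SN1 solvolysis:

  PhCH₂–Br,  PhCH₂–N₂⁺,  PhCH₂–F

PhCH₂–N₂⁺ > PhCH₂–Br > PhCH₂–F

Identical carbon frameworks mean the comparison reduces to leaving-group quality.
Leaving-group ability tracks the stability of the departed species; conjugate-acid pKₐ is the usual yardstick (lower pKₐ → better LG).
PhCH₂–N₂⁺ loses N₂: no meaningful conjugate acid; N₂ departs as an exceptionally stable neutral molecule
PhCH₂–Br loses Br⁻: pKₐ(HBr) ≈ -9
PhCH₂–F loses F⁻: pKₐ(HF) ≈ 3.2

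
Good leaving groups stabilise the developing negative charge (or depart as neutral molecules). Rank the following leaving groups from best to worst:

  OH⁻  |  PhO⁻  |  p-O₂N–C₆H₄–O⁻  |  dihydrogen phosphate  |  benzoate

dihydrogen phosphate > benzoate > p-O₂N–C₆H₄–O⁻ > PhO⁻ > OH⁻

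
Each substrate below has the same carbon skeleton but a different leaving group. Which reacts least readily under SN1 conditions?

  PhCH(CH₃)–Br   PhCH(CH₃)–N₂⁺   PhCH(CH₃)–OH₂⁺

PhCH(CH₃)–OH₂⁺

Same R in every case — rank the leaving groups.
Rank by basicity of the departing species: weakest base leaves most easily.
PhCH(CH₃)–N₂⁺ loses N₂: no meaningful conjugate acid; N₂ departs as an exceptionally stable neutral molecule
PhCH(CH₃)–Br loses Br⁻: pKₐ(HBr) ≈ -9
PhCH(CH₃)–OH₂⁺ loses H₂O: pKₐ(H₃O⁺) ≈ -1.7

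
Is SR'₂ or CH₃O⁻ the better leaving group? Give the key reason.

SR'₂ is the better leaving group.
pKₐ(R'₂SH⁺) ≈ -7 versus pKₐ(CH₃OH) ≈ 15.5: SR'₂ is the much weaker base.
Neutral; leaves from a sulfonium salt (R–SR'₂⁺).

SR'₂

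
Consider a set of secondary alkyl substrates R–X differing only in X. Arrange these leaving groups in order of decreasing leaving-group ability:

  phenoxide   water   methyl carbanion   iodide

Rank by basicity of the departing species: weakest base leaves most easily.
iodide: pKₐ(HI) ≈ -10 — large, highly polarisable; very weak base
water: pKₐ(H₃O⁺) ≈ -1.7 — neutral; leaves from a protonated alcohol (R–OH₂⁺)
phenoxide: pKₐ(C₆H₅OH (phenol)) ≈ 10 — resonance into the ring helps, but still a poor LG
methyl carbanion: pKₐ(CH₄) ≈ 48 — unstabilised carbanion; the worst conceivable leaving group

iodide > water > phenoxide > methyl carbanion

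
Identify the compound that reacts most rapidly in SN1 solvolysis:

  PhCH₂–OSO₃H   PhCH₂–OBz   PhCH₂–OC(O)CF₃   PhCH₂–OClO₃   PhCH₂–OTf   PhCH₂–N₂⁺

With the same alkyl group throughout, only the leaving group differentiates the rates.
Leaving-group ability tracks the stability of the departed species; conjugate-acid pKₐ is the usual yardstick (lower pKₐ → better LG).
PhCH₂–N₂⁺ loses N₂: no meaningful conjugate acid; N₂ departs as an exceptionally stable neutral molecule
PhCH₂–OTf loses OTf⁻: pKₐ(CF₃SO₃H (triflic acid)) ≈ -14
PhCH₂–OClO₃ loses ClO₄⁻: pKₐ(HClO₄) ≈ -10
PhCH₂–OSO₃H loses HSO₄⁻: pKₐ(H₂SO₄) ≈ -3
PhCH₂–OC(O)CF₃ loses CF₃COO⁻: pKₐ(CF₃COOH) ≈ 0.2
PhCH₂–OBz loses PhCOO⁻: pKₐ(C₆H₅COOH) ≈ 4.2

PhCH₂–N₂⁺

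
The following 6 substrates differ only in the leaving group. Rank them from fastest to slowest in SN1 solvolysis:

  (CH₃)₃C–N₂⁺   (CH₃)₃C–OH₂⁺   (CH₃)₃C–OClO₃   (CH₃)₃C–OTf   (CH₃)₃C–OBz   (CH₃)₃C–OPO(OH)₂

(CH₃)₃C–N₂⁺ > (CH₃)₃C–OTf > (CH₃)₃C–OClO₃ > (CH₃)₃C–OH₂⁺ > (CH₃)₃C–OPO(OH)₂ > (CH₃)₃C–OBz

Same R in every case — rank the leaving groups.
The more stable X⁻ (or X) is on its own — i.e. the weaker a base it is — the better a leaving group it makes.
(CH₃)₃C–N₂⁺ loses N₂: no meaningful conjugate acid; N₂ departs as an exceptionally stable neutral molecule
(CH₃)₃C–OTf loses OTf⁻: pKₐ(CF₃SO₃H (triflic acid)) ≈ -14
(CH₃)₃C–OClO₃ loses ClO₄⁻: pKₐ(HClO₄) ≈ -10
(CH₃)₃C–OH₂⁺ loses H₂O: pKₐ(H₃O⁺) ≈ -1.7
(CH₃)₃C–OPO(OH)₂ loses H₂PO₄⁻: pKₐ(H₃PO₄) ≈ 2.1
(CH₃)₃C–OBz loses PhCOO⁻: pKₐ(C₆H₅COOH) ≈ 4.2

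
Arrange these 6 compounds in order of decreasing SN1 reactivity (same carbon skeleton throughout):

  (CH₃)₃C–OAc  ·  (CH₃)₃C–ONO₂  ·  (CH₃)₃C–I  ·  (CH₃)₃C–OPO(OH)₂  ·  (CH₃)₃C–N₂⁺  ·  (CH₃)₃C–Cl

The skeletons are identical, so relative rate is governed entirely by leaving-group ability.
The more stable X⁻ (or X) is on its own — i.e. the weaker a base it is — the better a leaving group it makes.
(CH₃)₃C–N₂⁺ loses N₂: no meaningful conjugate acid; N₂ departs as an exceptionally stable neutral molecule
(CH₃)₃C–I loses I⁻: pKₐ(HI) ≈ -10
(CH₃)₃C–Cl loses Cl⁻: pKₐ(HCl) ≈ -7
(CH₃)₃C–ONO₂ loses NO₃⁻: pKₐ(HNO₃) ≈ -1.3
(CH₃)₃C–OPO(OH)₂ loses H₂PO₄⁻: pKₐ(H₃PO₄) ≈ 2.1
(CH₃)₃C–OAc loses AcO⁻: pKₐ(CH₃COOH) ≈ 4.8

(CH₃)₃C–N₂⁺ > (CH₃)₃C–I > (CH₃)₃C–Cl > (CH₃)₃C–ONO₂ > (CH₃)₃C–OPO(OH)₂ > (CH₃)₃C–OAc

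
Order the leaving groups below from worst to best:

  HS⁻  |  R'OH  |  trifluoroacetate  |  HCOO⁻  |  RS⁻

A good leaving group is a weak base: the lower the pKₐ of its conjugate acid, the more readily it departs.
R'OH: pKₐ(R'OH₂⁺) ≈ -2.4 — neutral; leaves from a protonated ether (an oxonium ion, R–O(H)R'⁺)
trifluoroacetate: pKₐ(CF₃COOH) ≈ 0.2 — strongly electron-withdrawing CF₃ stabilises the carboxylate
HCOO⁻: pKₐ(HCOOH) ≈ 3.8
HS⁻: pKₐ(H₂S) ≈ 7 — larger and more polarisable than the oxygen analogue
RS⁻: pKₐ(RSH (a thiol)) ≈ 10.5 — moderately basic; rarely leaves without activation
Reversing gives the worst-to-best order requested.

RS⁻ < HS⁻ < HCOO⁻ < trifluoroacetate < R'OH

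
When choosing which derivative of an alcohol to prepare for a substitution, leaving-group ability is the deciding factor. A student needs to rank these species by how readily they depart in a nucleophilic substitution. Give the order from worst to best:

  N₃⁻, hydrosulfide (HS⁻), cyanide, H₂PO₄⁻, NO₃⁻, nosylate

cyanide < hydrosulfide (HS⁻) < N₃⁻ < H₂PO₄⁻ < NO₃⁻ < nosylate

Leaving-group ability tracks the stability of the departed species; conjugate-acid pKₐ is the usual yardstick (lower pKₐ → better LG).
nosylate: pKₐ(p-O₂NC₆H₄SO₃H) ≈ -3.5
NO₃⁻: pKₐ(HNO₃) ≈ -1.3
H₂PO₄⁻: pKₐ(H₃PO₄) ≈ 2.1
N₃⁻: pKₐ(HN₃) ≈ 4.7
hydrosulfide (HS⁻): pKₐ(H₂S) ≈ 7
cyanide: pKₐ(HCN) ≈ 9.2
The question asks for worst first, so the sequence is read in increasing leaving-group ability.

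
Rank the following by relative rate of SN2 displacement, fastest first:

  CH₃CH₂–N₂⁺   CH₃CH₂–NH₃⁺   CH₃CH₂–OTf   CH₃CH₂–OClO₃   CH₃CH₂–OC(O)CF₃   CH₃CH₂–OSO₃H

Identical carbon frameworks mean the comparison reduces to leaving-group quality.
Rank by basicity of the departing species: weakest base leaves most easily.
CH₃CH₂–N₂⁺ loses N₂: no meaningful conjugate acid; N₂ departs as an exceptionally stable neutral molecule
CH₃CH₂–OTf loses OTf⁻: pKₐ(CF₃SO₃H (triflic acid)) ≈ -14
CH₃CH₂–OClO₃ loses ClO₄⁻: pKₐ(HClO₄) ≈ -10
CH₃CH₂–OSO₃H loses HSO₄⁻: pKₐ(H₂SO₄) ≈ -3
CH₃CH₂–OC(O)CF₃ loses CF₃COO⁻: pKₐ(CF₃COOH) ≈ 0.2
CH₃CH₂–NH₃⁺ loses NH₃: pKₐ(NH₄⁺) ≈ 9.2

CH₃CH₂–N₂⁺ > CH₃CH₂–OTf > CH₃CH₂–OClO₃ > CH₃CH₂–OSO₃H > CH₃CH₂–OC(O)CF₃ > CH₃CH₂–NH₃⁺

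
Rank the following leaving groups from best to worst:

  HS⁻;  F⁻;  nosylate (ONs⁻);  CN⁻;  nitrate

nosylate (ONs⁻) > nitrate > F⁻ > HS⁻ > CN⁻

A good leaving group is a weak base: the lower the pKₐ of its conjugate acid, the more readily it departs.
nosylate (ONs⁻): pKₐ(p-O₂NC₆H₄SO₃H) ≈ -3.5
nitrate: pKₐ(HNO₃) ≈ -1.3
F⁻: pKₐ(HF) ≈ 3.2
HS⁻: pKₐ(H₂S) ≈ 7
CN⁻: pKₐ(HCN) ≈ 9.2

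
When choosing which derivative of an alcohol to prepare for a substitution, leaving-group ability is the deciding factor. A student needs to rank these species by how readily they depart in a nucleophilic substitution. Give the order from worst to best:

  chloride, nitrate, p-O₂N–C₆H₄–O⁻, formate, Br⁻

The more stable X⁻ (or X) is on its own — i.e. the weaker a base it is — the better a leaving group it makes.
Br⁻: pKₐ(HBr) ≈ -9 — weak base; good leaving group
chloride: pKₐ(HCl) ≈ -7
nitrate: pKₐ(HNO₃) ≈ -1.3 — resonance-delocalised over three oxygens
formate: pKₐ(HCOOH) ≈ 3.8
p-O₂N–C₆H₄–O⁻: pKₐ(p-nitrophenol) ≈ 7.2
The question asks for worst first, so the sequence is read in increasing leaving-group ability.

p-O₂N–C₆H₄–O⁻ < formate < nitrate < chloride < Br⁻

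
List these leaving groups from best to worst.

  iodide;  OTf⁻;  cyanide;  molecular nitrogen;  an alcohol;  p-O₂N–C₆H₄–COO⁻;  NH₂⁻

The more stable X⁻ (or X) is on its own — i.e. the weaker a base it is — the better a leaving group it makes.
molecular nitrogen: no meaningful conjugate acid; N₂ departs as an exceptionally stable neutral molecule
OTf⁻: pKₐ(CF₃SO₃H (triflic acid)) ≈ -14 — charge spread over three oxygens and a CF₃ group; the premier leaving group in synthesis
iodide: pKₐ(HI) ≈ -10
an alcohol: pKₐ(R'OH₂⁺) ≈ -2.4
p-O₂N–C₆H₄–COO⁻: pKₐ(p-nitrobenzoic acid) ≈ 3.4
cyanide: pKₐ(HCN) ≈ 9.2
NH₂⁻: pKₐ(NH₃) ≈ 38

molecular nitrogen > OTf⁻ > iodide > an alcohol > p-O₂N–C₆H₄–COO⁻ > cyanide > NH₂⁻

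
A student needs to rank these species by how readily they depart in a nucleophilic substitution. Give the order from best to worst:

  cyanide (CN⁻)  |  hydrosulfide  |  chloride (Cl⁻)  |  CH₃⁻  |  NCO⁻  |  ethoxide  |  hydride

chloride (Cl⁻): pKₐ(HCl) ≈ -7
NCO⁻: pKₐ(HOCN) ≈ 3.5
hydrosulfide: pKₐ(H₂S) ≈ 7
cyanide (CN⁻): pKₐ(HCN) ≈ 9.2
ethoxide: pKₐ(CH₃CH₂OH) ≈ 16
hydride: pKₐ(H₂) ≈ 36
CH₃⁻: pKₐ(CH₄) ≈ 48

chloride (Cl⁻) > NCO⁻ > hydrosulfide > cyanide (CN⁻) > ethoxide > hydride > CH₃⁻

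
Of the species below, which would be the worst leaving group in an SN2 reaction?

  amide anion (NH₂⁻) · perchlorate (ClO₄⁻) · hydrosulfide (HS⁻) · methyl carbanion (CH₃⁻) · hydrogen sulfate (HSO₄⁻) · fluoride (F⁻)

methyl carbanion (CH₃⁻)

Rank by basicity of the departing species: weakest base leaves most easily.
perchlorate (ClO₄⁻): pKₐ(HClO₄) ≈ -10
hydrogen sulfate (HSO₄⁻): pKₐ(H₂SO₄) ≈ -3
fluoride (F⁻): pKₐ(HF) ≈ 3.2
hydrosulfide (HS⁻): pKₐ(H₂S) ≈ 7
amide anion (NH₂⁻): pKₐ(NH₃) ≈ 38
methyl carbanion (CH₃⁻): pKₐ(CH₄) ≈ 48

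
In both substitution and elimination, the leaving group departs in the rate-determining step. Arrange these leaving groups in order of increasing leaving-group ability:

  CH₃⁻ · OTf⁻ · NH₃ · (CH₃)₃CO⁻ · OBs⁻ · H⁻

OTf⁻: pKₐ(CF₃SO₃H (triflic acid)) ≈ -14
OBs⁻: pKₐ(p-BrC₆H₄SO₃H) ≈ -2.8
NH₃: pKₐ(NH₄⁺) ≈ 9.2
(CH₃)₃CO⁻: pKₐ(t-BuOH) ≈ 18 — bulky, strongly basic alkoxide
H⁻: pKₐ(H₂) ≈ 36 — extremely strong base; leaves only in special hydride-transfer contexts
CH₃⁻: pKₐ(CH₄) ≈ 48 — unstabilised carbanion; the worst conceivable leaving group
The question asks for worst first, so the sequence is read in increasing leaving-group ability.

CH₃⁻ < H⁻ < (CH₃)₃CO⁻ < NH₃ < OBs⁻ < OTf⁻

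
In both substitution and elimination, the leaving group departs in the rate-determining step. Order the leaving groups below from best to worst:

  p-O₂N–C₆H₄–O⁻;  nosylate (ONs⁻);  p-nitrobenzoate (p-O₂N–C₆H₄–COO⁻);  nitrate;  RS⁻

nosylate (ONs⁻) > nitrate > p-nitrobenzoate (p-O₂N–C₆H₄–COO⁻) > p-O₂N–C₆H₄–O⁻ > RS⁻

nosylate (ONs⁻): pKₐ(p-O₂NC₆H₄SO₃H) ≈ -3.5 — p-nitro group further stabilises the sulfonate
nitrate: pKₐ(HNO₃) ≈ -1.3 — resonance-delocalised over three oxygens
p-nitrobenzoate (p-O₂N–C₆H₄–COO⁻): pKₐ(p-nitrobenzoic acid) ≈ 3.4 — electron-withdrawing nitro group stabilises the carboxylate
p-O₂N–C₆H₄–O⁻: pKₐ(p-nitrophenol) ≈ 7.2 — nitro group delocalises the charge; the classic chromogenic LG
RS⁻: pKₐ(RSH (a thiol)) ≈ 10.5 — moderately basic; rarely leaves without activation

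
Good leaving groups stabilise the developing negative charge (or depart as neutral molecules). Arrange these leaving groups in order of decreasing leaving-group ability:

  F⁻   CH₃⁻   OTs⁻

OTs⁻ > F⁻ > CH₃⁻

Leaving-group ability tracks the stability of the departed species; conjugate-acid pKₐ is the usual yardstick (lower pKₐ → better LG).
OTs⁻: pKₐ(p-CH₃C₆H₄SO₃H (TsOH)) ≈ -2.8 — resonance-delocalised arenesulfonate
F⁻: pKₐ(HF) ≈ 3.2 — small and strongly basic; the poor halide leaving group
CH₃⁻: pKₐ(CH₄) ≈ 48 — unstabilised carbanion; the worst conceivable leaving group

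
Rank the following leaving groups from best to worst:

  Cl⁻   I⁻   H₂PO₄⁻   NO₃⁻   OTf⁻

OTf⁻: pKₐ(CF₃SO₃H (triflic acid)) ≈ -14
I⁻: pKₐ(HI) ≈ -10
Cl⁻: pKₐ(HCl) ≈ -7 — moderately weak base
NO₃⁻: pKₐ(HNO₃) ≈ -1.3 — resonance-delocalised over three oxygens
H₂PO₄⁻: pKₐ(H₃PO₄) ≈ 2.1 — moderate base; biological leaving group after further activation

OTf⁻ > I⁻ > Cl⁻ > NO₃⁻ > H₂PO₄⁻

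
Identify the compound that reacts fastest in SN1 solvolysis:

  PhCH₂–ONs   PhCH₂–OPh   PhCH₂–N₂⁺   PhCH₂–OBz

PhCH₂–N₂⁺

Identical carbon frameworks mean the comparison reduces to leaving-group quality.
A good leaving group is a weak base: the lower the pKₐ of its conjugate acid, the more readily it departs.
PhCH₂–N₂⁺ loses N₂: no meaningful conjugate acid; N₂ departs as an exceptionally stable neutral molecule
PhCH₂–ONs loses ONs⁻: pKₐ(p-O₂NC₆H₄SO₃H) ≈ -3.5
PhCH₂–OBz loses PhCOO⁻: pKₐ(C₆H₅COOH) ≈ 4.2
PhCH₂–OPh loses PhO⁻: pKₐ(C₆H₅OH (phenol)) ≈ 10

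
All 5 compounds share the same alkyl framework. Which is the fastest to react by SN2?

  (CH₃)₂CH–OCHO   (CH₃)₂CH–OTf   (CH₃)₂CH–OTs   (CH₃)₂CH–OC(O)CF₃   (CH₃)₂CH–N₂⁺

(CH₃)₂CH–N₂⁺

With the same alkyl group throughout, only the leaving group differentiates the rates.
Leaving-group ability tracks the stability of the departed species; conjugate-acid pKₐ is the usual yardstick (lower pKₐ → better LG).
(CH₃)₂CH–N₂⁺ loses N₂: no meaningful conjugate acid; N₂ departs as an exceptionally stable neutral molecule
(CH₃)₂CH–OTf loses OTf⁻: pKₐ(CF₃SO₃H (triflic acid)) ≈ -14
(CH₃)₂CH–OTs loses OTs⁻: pKₐ(p-CH₃C₆H₄SO₃H (TsOH)) ≈ -2.8
(CH₃)₂CH–OC(O)CF₃ loses CF₃COO⁻: pKₐ(CF₃COOH) ≈ 0.2
(CH₃)₂CH–OCHO loses HCOO⁻: pKₐ(HCOOH) ≈ 3.8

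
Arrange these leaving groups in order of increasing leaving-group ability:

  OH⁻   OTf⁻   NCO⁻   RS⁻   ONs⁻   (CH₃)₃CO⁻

Leaving-group ability tracks the stability of the departed species; conjugate-acid pKₐ is the usual yardstick (lower pKₐ → better LG).
OTf⁻: pKₐ(CF₃SO₃H (triflic acid)) ≈ -14
ONs⁻: pKₐ(p-O₂NC₆H₄SO₃H) ≈ -3.5
NCO⁻: pKₐ(HOCN) ≈ 3.5
RS⁻: pKₐ(RSH (a thiol)) ≈ 10.5
OH⁻: pKₐ(H₂O) ≈ 15.7
(CH₃)₃CO⁻: pKₐ(t-BuOH) ≈ 18
Reversing gives the worst-to-best order requested.

(CH₃)₃CO⁻ < OH⁻ < RS⁻ < NCO⁻ < ONs⁻ < OTf⁻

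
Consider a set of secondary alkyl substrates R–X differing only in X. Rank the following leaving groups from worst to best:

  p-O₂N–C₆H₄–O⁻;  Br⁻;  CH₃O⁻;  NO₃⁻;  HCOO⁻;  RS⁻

A good leaving group is a weak base: the lower the pKₐ of its conjugate acid, the more readily it departs.
Br⁻: pKₐ(HBr) ≈ -9 — weak base; good leaving group
NO₃⁻: pKₐ(HNO₃) ≈ -1.3
HCOO⁻: pKₐ(HCOOH) ≈ 3.8 — resonance-stabilised carboxylate
p-O₂N–C₆H₄–O⁻: pKₐ(p-nitrophenol) ≈ 7.2 — nitro group delocalises the charge; the classic chromogenic LG
RS⁻: pKₐ(RSH (a thiol)) ≈ 10.5 — moderately basic; rarely leaves without activation
CH₃O⁻: pKₐ(CH₃OH) ≈ 15.5 — strong base; alkoxides do not leave unassisted
The question asks for worst first, so the sequence is read in increasing leaving-group ability.

CH₃O⁻ < RS⁻ < p-O₂N–C₆H₄–O⁻ < HCOO⁻ < NO₃⁻ < Br⁻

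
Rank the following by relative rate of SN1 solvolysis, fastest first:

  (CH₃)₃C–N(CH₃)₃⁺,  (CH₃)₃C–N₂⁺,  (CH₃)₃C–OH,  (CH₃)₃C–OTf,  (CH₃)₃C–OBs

With the same alkyl group throughout, only the leaving group differentiates the rates.
Leaving-group ability tracks the stability of the departed species; conjugate-acid pKₐ is the usual yardstick (lower pKₐ → better LG).
(CH₃)₃C–N₂⁺ loses N₂: no meaningful conjugate acid; N₂ departs as an exceptionally stable neutral molecule
(CH₃)₃C–OTf loses OTf⁻: pKₐ(CF₃SO₃H (triflic acid)) ≈ -14
(CH₃)₃C–OBs loses OBs⁻: pKₐ(p-BrC₆H₄SO₃H) ≈ -2.8
(CH₃)₃C–N(CH₃)₃⁺ loses NR'₃: pKₐ(R'₃NH⁺) ≈ 10.7
(CH₃)₃C–OH loses OH⁻: pKₐ(H₂O) ≈ 15.7

(CH₃)₃C–N₂⁺ > (CH₃)₃C–OTf > (CH₃)₃C–OBs > (CH₃)₃C–N(CH₃)₃⁺ > (CH₃)₃C–OH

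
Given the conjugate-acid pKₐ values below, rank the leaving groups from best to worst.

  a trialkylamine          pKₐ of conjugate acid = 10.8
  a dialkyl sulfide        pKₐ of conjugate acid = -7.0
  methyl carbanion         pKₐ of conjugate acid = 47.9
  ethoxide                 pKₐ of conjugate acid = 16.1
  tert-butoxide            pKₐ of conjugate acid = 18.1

Lower conjugate-acid pKₐ ⇒ weaker base ⇒ better leaving group.
Sorting by the given values: a dialkyl sulfide (-7.0), a trialkylamine (10.8), ethoxide (16.1), tert-butoxide (18.1), methyl carbanion (47.9).

a dialkyl sulfide > a trialkylamine > ethoxide > tert-butoxide > methyl carbanion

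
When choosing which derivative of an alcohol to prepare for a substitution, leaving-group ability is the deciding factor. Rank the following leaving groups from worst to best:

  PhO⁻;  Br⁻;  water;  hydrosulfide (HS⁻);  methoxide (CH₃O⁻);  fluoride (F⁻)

The more stable X⁻ (or X) is on its own — i.e. the weaker a base it is — the better a leaving group it makes.
Br⁻: pKₐ(HBr) ≈ -9
water: pKₐ(H₃O⁺) ≈ -1.7
fluoride (F⁻): pKₐ(HF) ≈ 3.2
hydrosulfide (HS⁻): pKₐ(H₂S) ≈ 7
PhO⁻: pKₐ(C₆H₅OH (phenol)) ≈ 10
methoxide (CH₃O⁻): pKₐ(CH₃OH) ≈ 15.5
Reversing gives the worst-to-best order requested.

methoxide (CH₃O⁻) < PhO⁻ < hydrosulfide (HS⁻) < fluoride (F⁻) < water < Br⁻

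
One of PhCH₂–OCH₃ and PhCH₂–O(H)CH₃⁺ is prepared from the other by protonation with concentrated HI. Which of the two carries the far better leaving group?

PhCH₂–O(H)CH₃⁺

From PhCH₂–OCH₃ the departing group would be CH₃O⁻ (pKₐ(CH₃OH) ≈ 15.5). Strong base; alkoxides do not leave unassisted.
From PhCH₂–O(H)CH₃⁺ the leaving group is R'OH (pKₐ(R'OH₂⁺) ≈ -2.4). Neutral; leaves from a protonated ether (an oxonium ion, R–O(H)R'⁺).
Protonation with concentrated HI works by allowing neutral methanol, rather than methoxide, to depart, making PhCH₂–O(H)CH₃⁺ enormously more reactive.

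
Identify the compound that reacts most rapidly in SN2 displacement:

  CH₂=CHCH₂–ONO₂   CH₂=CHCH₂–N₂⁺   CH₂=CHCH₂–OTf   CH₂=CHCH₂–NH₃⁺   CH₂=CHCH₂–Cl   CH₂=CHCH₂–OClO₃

CH₂=CHCH₂–N₂⁺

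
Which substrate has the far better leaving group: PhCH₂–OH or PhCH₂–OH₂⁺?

From PhCH₂–OH the departing group would be OH⁻ (pKₐ(H₂O) ≈ 15.7). Strong base; essentially never leaves without prior activation.
From PhCH₂–OH₂⁺ the leaving group is H₂O (pKₐ(H₃O⁺) ≈ -1.7). Neutral; leaves from a protonated alcohol (R–OH₂⁺).
(In practice PhCH₂–OH₂⁺ is made from PhCH₂–OH by protonation with strong acid, converting the leaving group from hydroxide to neutral water.)

PhCH₂–OH₂⁺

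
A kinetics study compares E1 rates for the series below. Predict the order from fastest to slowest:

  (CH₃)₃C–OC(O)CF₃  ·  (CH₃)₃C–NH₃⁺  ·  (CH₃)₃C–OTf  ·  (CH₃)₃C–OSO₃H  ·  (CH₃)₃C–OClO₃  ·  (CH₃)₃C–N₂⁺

(CH₃)₃C–N₂⁺ > (CH₃)₃C–OTf > (CH₃)₃C–OClO₃ > (CH₃)₃C–OSO₃H > (CH₃)₃C–OC(O)CF₃ > (CH₃)₃C–NH₃⁺

The skeletons are identical, so relative rate is governed entirely by leaving-group ability.
A good leaving group is a weak base: the lower the pKₐ of its conjugate acid, the more readily it departs.
(CH₃)₃C–N₂⁺ loses N₂: no meaningful conjugate acid; N₂ departs as an exceptionally stable neutral molecule
(CH₃)₃C–OTf loses OTf⁻: pKₐ(CF₃SO₃H (triflic acid)) ≈ -14
(CH₃)₃C–OClO₃ loses ClO₄⁻: pKₐ(HClO₄) ≈ -10
(CH₃)₃C–OSO₃H loses HSO₄⁻: pKₐ(H₂SO₄) ≈ -3
(CH₃)₃C–OC(O)CF₃ loses CF₃COO⁻: pKₐ(CF₃COOH) ≈ 0.2
(CH₃)₃C–NH₃⁺ loses NH₃: pKₐ(NH₄⁺) ≈ 9.2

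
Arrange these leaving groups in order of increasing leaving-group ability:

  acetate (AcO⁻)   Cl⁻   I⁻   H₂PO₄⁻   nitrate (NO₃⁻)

acetate (AcO⁻) < H₂PO₄⁻ < nitrate (NO₃⁻) < Cl⁻ < I⁻

The more stable X⁻ (or X) is on its own — i.e. the weaker a base it is — the better a leaving group it makes.
I⁻: pKₐ(HI) ≈ -10
Cl⁻: pKₐ(HCl) ≈ -7
nitrate (NO₃⁻): pKₐ(HNO₃) ≈ -1.3
H₂PO₄⁻: pKₐ(H₃PO₄) ≈ 2.1
acetate (AcO⁻): pKₐ(CH₃COOH) ≈ 4.8
The question asks for worst first, so the sequence is read in increasing leaving-group ability.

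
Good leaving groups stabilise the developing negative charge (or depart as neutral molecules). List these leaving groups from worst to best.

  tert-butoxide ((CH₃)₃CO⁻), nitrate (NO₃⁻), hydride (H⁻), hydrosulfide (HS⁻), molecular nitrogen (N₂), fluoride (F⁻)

molecular nitrogen (N₂): no meaningful conjugate acid; N₂ departs as an exceptionally stable neutral molecule
nitrate (NO₃⁻): pKₐ(HNO₃) ≈ -1.3
fluoride (F⁻): pKₐ(HF) ≈ 3.2
hydrosulfide (HS⁻): pKₐ(H₂S) ≈ 7
tert-butoxide ((CH₃)₃CO⁻): pKₐ(t-BuOH) ≈ 18 — bulky, strongly basic alkoxide
hydride (H⁻): pKₐ(H₂) ≈ 36 — extremely strong base; leaves only in special hydride-transfer contexts
Reversing gives the worst-to-best order requested.

hydride (H⁻) < tert-butoxide ((CH₃)₃CO⁻) < hydrosulfide (HS⁻) < fluoride (F⁻) < nitrate (NO₃⁻) < molecular nitrogen (N₂)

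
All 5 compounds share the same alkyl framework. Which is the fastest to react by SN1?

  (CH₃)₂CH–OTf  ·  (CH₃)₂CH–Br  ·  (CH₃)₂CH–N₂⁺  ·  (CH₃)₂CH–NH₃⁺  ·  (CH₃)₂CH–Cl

(CH₃)₂CH–N₂⁺

With the same alkyl group throughout, only the leaving group differentiates the rates.
The more stable X⁻ (or X) is on its own — i.e. the weaker a base it is — the better a leaving group it makes.
(CH₃)₂CH–N₂⁺ loses N₂: no meaningful conjugate acid; N₂ departs as an exceptionally stable neutral molecule
(CH₃)₂CH–OTf loses OTf⁻: pKₐ(CF₃SO₃H (triflic acid)) ≈ -14
(CH₃)₂CH–Br loses Br⁻: pKₐ(HBr) ≈ -9
(CH₃)₂CH–Cl loses Cl⁻: pKₐ(HCl) ≈ -7
(CH₃)₂CH–NH₃⁺ loses NH₃: pKₐ(NH₄⁺) ≈ 9.2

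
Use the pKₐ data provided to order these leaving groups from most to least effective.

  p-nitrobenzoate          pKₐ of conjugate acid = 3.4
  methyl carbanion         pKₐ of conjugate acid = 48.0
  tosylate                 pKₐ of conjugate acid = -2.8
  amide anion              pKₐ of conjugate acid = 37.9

Lower conjugate-acid pKₐ ⇒ weaker base ⇒ better leaving group.
Sorting by the given values: tosylate (-2.8), p-nitrobenzoate (3.4), amide anion (37.9), methyl carbanion (48.0).

tosylate > p-nitrobenzoate > amide anion > methyl carbanion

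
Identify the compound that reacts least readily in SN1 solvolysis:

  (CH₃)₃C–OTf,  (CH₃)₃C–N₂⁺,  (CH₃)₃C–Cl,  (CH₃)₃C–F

Identical carbon frameworks mean the comparison reduces to leaving-group quality.
Rank by basicity of the departing species: weakest base leaves most easily.
(CH₃)₃C–N₂⁺ loses N₂: no meaningful conjugate acid; N₂ departs as an exceptionally stable neutral molecule
(CH₃)₃C–OTf loses OTf⁻: pKₐ(CF₃SO₃H (triflic acid)) ≈ -14
(CH₃)₃C–Cl loses Cl⁻: pKₐ(HCl) ≈ -7
(CH₃)₃C–F loses F⁻: pKₐ(HF) ≈ 3.2

(CH₃)₃C–F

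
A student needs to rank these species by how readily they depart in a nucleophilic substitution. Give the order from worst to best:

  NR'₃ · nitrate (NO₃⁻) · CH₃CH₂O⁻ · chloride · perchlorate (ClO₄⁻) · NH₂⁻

perchlorate (ClO₄⁻): pKₐ(HClO₄) ≈ -10
chloride: pKₐ(HCl) ≈ -7
nitrate (NO₃⁻): pKₐ(HNO₃) ≈ -1.3
NR'₃: pKₐ(R'₃NH⁺) ≈ 10.7
CH₃CH₂O⁻: pKₐ(CH₃CH₂OH) ≈ 16
NH₂⁻: pKₐ(NH₃) ≈ 38
The question asks for worst first, so the sequence is read in increasing leaving-group ability.

NH₂⁻ < CH₃CH₂O⁻ < NR'₃ < nitrate (NO₃⁻) < chloride < perchlorate (ClO₄⁻)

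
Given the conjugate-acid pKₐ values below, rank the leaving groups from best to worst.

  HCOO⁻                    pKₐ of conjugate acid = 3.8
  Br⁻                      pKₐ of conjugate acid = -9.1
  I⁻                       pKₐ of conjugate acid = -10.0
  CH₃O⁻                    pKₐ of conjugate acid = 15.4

Lower conjugate-acid pKₐ ⇒ weaker base ⇒ better leaving group.
Sorting by the given values: I⁻ (-10.0), Br⁻ (-9.1), HCOO⁻ (3.8), CH₃O⁻ (15.4).

I⁻ > Br⁻ > HCOO⁻ > CH₃O⁻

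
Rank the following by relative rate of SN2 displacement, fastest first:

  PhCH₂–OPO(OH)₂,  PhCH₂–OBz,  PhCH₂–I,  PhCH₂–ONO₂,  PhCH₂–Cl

Identical carbon frameworks mean the comparison reduces to leaving-group quality.
Rank by basicity of the departing species: weakest base leaves most easily.
PhCH₂–I loses I⁻: pKₐ(HI) ≈ -10
PhCH₂–Cl loses Cl⁻: pKₐ(HCl) ≈ -7
PhCH₂–ONO₂ loses NO₃⁻: pKₐ(HNO₃) ≈ -1.3
PhCH₂–OPO(OH)₂ loses H₂PO₄⁻: pKₐ(H₃PO₄) ≈ 2.1
PhCH₂–OBz loses PhCOO⁻: pKₐ(C₆H₅COOH) ≈ 4.2

PhCH₂–I > PhCH₂–Cl > PhCH₂–ONO₂ > PhCH₂–OPO(OH)₂ > PhCH₂–OBz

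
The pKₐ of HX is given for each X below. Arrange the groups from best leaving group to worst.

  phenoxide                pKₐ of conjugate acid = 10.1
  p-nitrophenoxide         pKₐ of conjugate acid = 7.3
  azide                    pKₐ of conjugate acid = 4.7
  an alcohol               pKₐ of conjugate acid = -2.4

Lower conjugate-acid pKₐ ⇒ weaker base ⇒ better leaving group.
Sorting by the given values: an alcohol (-2.4), azide (4.7), p-nitrophenoxide (7.3), phenoxide (10.1).

an alcohol > azide > p-nitrophenoxide > phenoxide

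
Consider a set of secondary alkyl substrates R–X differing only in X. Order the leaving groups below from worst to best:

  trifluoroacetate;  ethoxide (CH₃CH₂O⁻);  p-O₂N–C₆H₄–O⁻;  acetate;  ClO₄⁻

ClO₄⁻: pKₐ(HClO₄) ≈ -10
trifluoroacetate: pKₐ(CF₃COOH) ≈ 0.2
acetate: pKₐ(CH₃COOH) ≈ 4.8
p-O₂N–C₆H₄–O⁻: pKₐ(p-nitrophenol) ≈ 7.2
ethoxide (CH₃CH₂O⁻): pKₐ(CH₃CH₂OH) ≈ 16
Reversing gives the worst-to-best order requested.

ethoxide (CH₃CH₂O⁻) < p-O₂N–C₆H₄–O⁻ < acetate < trifluoroacetate < ClO₄⁻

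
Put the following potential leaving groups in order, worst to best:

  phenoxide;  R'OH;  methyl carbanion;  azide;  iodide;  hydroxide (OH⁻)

methyl carbanion < hydroxide (OH⁻) < phenoxide < azide < R'OH < iodide

iodide: pKₐ(HI) ≈ -10 — large, highly polarisable; very weak base
R'OH: pKₐ(R'OH₂⁺) ≈ -2.4 — neutral; leaves from a protonated ether (an oxonium ion, R–O(H)R'⁺)
azide: pKₐ(HN₃) ≈ 4.7 — linear, resonance-stabilised
phenoxide: pKₐ(C₆H₅OH (phenol)) ≈ 10
hydroxide (OH⁻): pKₐ(H₂O) ≈ 15.7
methyl carbanion: pKₐ(CH₄) ≈ 48 — unstabilised carbanion; the worst conceivable leaving group
The question asks for worst first, so the sequence is read in increasing leaving-group ability.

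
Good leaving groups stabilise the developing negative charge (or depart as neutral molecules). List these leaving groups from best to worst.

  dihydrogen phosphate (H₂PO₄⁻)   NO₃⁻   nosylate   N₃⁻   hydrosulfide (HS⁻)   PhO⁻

A good leaving group is a weak base: the lower the pKₐ of its conjugate acid, the more readily it departs.
nosylate: pKₐ(p-O₂NC₆H₄SO₃H) ≈ -3.5
NO₃⁻: pKₐ(HNO₃) ≈ -1.3
dihydrogen phosphate (H₂PO₄⁻): pKₐ(H₃PO₄) ≈ 2.1
N₃⁻: pKₐ(HN₃) ≈ 4.7
hydrosulfide (HS⁻): pKₐ(H₂S) ≈ 7
PhO⁻: pKₐ(C₆H₅OH (phenol)) ≈ 10

nosylate > NO₃⁻ > dihydrogen phosphate (H₂PO₄⁻) > N₃⁻ > hydrosulfide (HS⁻) > PhO⁻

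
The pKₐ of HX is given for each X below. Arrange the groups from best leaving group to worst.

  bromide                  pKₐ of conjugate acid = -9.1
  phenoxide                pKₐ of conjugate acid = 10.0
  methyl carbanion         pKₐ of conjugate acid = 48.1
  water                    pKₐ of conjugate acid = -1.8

Lower conjugate-acid pKₐ ⇒ weaker base ⇒ better leaving group.
Sorting by the given values: bromide (-9.1), water (-1.8), phenoxide (10.0), methyl carbanion (48.1).

bromide > water > phenoxide > methyl carbanion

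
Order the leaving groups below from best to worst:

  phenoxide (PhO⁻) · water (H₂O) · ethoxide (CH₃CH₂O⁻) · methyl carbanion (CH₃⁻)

water (H₂O) > phenoxide (PhO⁻) > ethoxide (CH₃CH₂O⁻) > methyl carbanion (CH₃⁻)

A good leaving group is a weak base: the lower the pKₐ of its conjugate acid, the more readily it departs.
water (H₂O): pKₐ(H₃O⁺) ≈ -1.7 — neutral; leaves from a protonated alcohol (R–OH₂⁺)
phenoxide (PhO⁻): pKₐ(C₆H₅OH (phenol)) ≈ 10
ethoxide (CH₃CH₂O⁻): pKₐ(CH₃CH₂OH) ≈ 16 — strong base; alkoxides do not leave unassisted
methyl carbanion (CH₃⁻): pKₐ(CH₄) ≈ 48 — unstabilised carbanion; the worst conceivable leaving group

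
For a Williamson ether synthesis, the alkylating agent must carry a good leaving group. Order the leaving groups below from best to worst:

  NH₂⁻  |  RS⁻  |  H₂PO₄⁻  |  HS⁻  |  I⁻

I⁻ > H₂PO₄⁻ > HS⁻ > RS⁻ > NH₂⁻

I⁻: pKₐ(HI) ≈ -10
H₂PO₄⁻: pKₐ(H₃PO₄) ≈ 2.1 — moderate base; biological leaving group after further activation
HS⁻: pKₐ(H₂S) ≈ 7
RS⁻: pKₐ(RSH (a thiol)) ≈ 10.5 — moderately basic; rarely leaves without activation
NH₂⁻: pKₐ(NH₃) ≈ 38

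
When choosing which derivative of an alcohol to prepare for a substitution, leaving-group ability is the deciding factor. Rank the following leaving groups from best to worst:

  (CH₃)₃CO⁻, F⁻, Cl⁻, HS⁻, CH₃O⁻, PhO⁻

Cl⁻: pKₐ(HCl) ≈ -7
F⁻: pKₐ(HF) ≈ 3.2
HS⁻: pKₐ(H₂S) ≈ 7
PhO⁻: pKₐ(C₆H₅OH (phenol)) ≈ 10
CH₃O⁻: pKₐ(CH₃OH) ≈ 15.5
(CH₃)₃CO⁻: pKₐ(t-BuOH) ≈ 18

Cl⁻ > F⁻ > HS⁻ > PhO⁻ > CH₃O⁻ > (CH₃)₃CO⁻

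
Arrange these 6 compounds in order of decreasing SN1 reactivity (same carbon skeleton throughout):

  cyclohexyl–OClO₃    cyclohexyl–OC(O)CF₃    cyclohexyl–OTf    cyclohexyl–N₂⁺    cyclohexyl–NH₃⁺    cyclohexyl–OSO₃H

With the same alkyl group throughout, only the leaving group differentiates the rates.
A good leaving group is a weak base: the lower the pKₐ of its conjugate acid, the more readily it departs.
cyclohexyl–N₂⁺ loses N₂: no meaningful conjugate acid; N₂ departs as an exceptionally stable neutral molecule
cyclohexyl–OTf loses OTf⁻: pKₐ(CF₃SO₃H (triflic acid)) ≈ -14
cyclohexyl–OClO₃ loses ClO₄⁻: pKₐ(HClO₄) ≈ -10
cyclohexyl–OSO₃H loses HSO₄⁻: pKₐ(H₂SO₄) ≈ -3
cyclohexyl–OC(O)CF₃ loses CF₃COO⁻: pKₐ(CF₃COOH) ≈ 0.2
cyclohexyl–NH₃⁺ loses NH₃: pKₐ(NH₄⁺) ≈ 9.2

cyclohexyl–N₂⁺ > cyclohexyl–OTf > cyclohexyl–OClO₃ > cyclohexyl–OSO₃H > cyclohexyl–OC(O)CF₃ > cyclohexyl–NH₃⁺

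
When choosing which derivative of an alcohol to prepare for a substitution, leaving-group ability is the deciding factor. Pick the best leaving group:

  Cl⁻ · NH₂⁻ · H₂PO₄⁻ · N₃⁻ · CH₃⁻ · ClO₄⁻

ClO₄⁻

The more stable X⁻ (or X) is on its own — i.e. the weaker a base it is — the better a leaving group it makes.
ClO₄⁻: pKₐ(HClO₄) ≈ -10
Cl⁻: pKₐ(HCl) ≈ -7
H₂PO₄⁻: pKₐ(H₃PO₄) ≈ 2.1
N₃⁻: pKₐ(HN₃) ≈ 4.7
NH₂⁻: pKₐ(NH₃) ≈ 38
CH₃⁻: pKₐ(CH₄) ≈ 48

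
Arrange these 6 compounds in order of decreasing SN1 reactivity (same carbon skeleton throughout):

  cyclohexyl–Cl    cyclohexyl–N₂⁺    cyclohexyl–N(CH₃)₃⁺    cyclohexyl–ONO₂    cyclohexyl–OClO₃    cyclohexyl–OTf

The skeletons are identical, so relative rate is governed entirely by leaving-group ability.
A good leaving group is a weak base: the lower the pKₐ of its conjugate acid, the more readily it departs.
cyclohexyl–N₂⁺ loses N₂: no meaningful conjugate acid; N₂ departs as an exceptionally stable neutral molecule
cyclohexyl–OTf loses OTf⁻: pKₐ(CF₃SO₃H (triflic acid)) ≈ -14
cyclohexyl–OClO₃ loses ClO₄⁻: pKₐ(HClO₄) ≈ -10
cyclohexyl–Cl loses Cl⁻: pKₐ(HCl) ≈ -7
cyclohexyl–ONO₂ loses NO₃⁻: pKₐ(HNO₃) ≈ -1.3
cyclohexyl–N(CH₃)₃⁺ loses NR'₃: pKₐ(R'₃NH⁺) ≈ 10.7

cyclohexyl–N₂⁺ > cyclohexyl–OTf > cyclohexyl–OClO₃ > cyclohexyl–Cl > cyclohexyl–ONO₂ > cyclohexyl–N(CH₃)₃⁺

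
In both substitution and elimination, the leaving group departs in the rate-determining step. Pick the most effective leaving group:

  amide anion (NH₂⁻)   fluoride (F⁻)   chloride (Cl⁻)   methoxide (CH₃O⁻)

chloride (Cl⁻): pKₐ(HCl) ≈ -7
fluoride (F⁻): pKₐ(HF) ≈ 3.2
methoxide (CH₃O⁻): pKₐ(CH₃OH) ≈ 15.5
amide anion (NH₂⁻): pKₐ(NH₃) ≈ 38

chloride (Cl⁻)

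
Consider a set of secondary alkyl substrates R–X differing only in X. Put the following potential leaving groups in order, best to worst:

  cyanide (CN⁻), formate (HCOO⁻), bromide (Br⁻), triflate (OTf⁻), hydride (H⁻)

Leaving-group ability tracks the stability of the departed species; conjugate-acid pKₐ is the usual yardstick (lower pKₐ → better LG).
triflate (OTf⁻): pKₐ(CF₃SO₃H (triflic acid)) ≈ -14
bromide (Br⁻): pKₐ(HBr) ≈ -9 — weak base; good leaving group
formate (HCOO⁻): pKₐ(HCOOH) ≈ 3.8 — resonance-stabilised carboxylate
cyanide (CN⁻): pKₐ(HCN) ≈ 9.2 — sp carbon stabilises the charge somewhat, but still a poor LG
hydride (H⁻): pKₐ(H₂) ≈ 36 — extremely strong base; leaves only in special hydride-transfer contexts

triflate (OTf⁻) > bromide (Br⁻) > formate (HCOO⁻) > cyanide (CN⁻) > hydride (H⁻)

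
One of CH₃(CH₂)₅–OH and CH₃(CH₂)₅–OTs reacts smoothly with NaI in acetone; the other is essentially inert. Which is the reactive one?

CH₃(CH₂)₅–OTs

From CH₃(CH₂)₅–OH the departing group would be OH⁻ (pKₐ(H₂O) ≈ 15.7). Strong base; essentially never leaves without prior activation.
From CH₃(CH₂)₅–OTs the leaving group is OTs⁻ (pKₐ(p-CH₃C₆H₄SO₃H (TsOH)) ≈ -2.8). Resonance-delocalised arenesulfonate.
(In practice CH₃(CH₂)₅–OTs is made from CH₃(CH₂)₅–OH by treatment with TsCl / pyridine, converting the hydroxyl into a tosylate.)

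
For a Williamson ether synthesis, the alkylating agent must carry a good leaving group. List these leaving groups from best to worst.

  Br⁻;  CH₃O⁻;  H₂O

A good leaving group is a weak base: the lower the pKₐ of its conjugate acid, the more readily it departs.
Br⁻: pKₐ(HBr) ≈ -9
H₂O: pKₐ(H₃O⁺) ≈ -1.7 — neutral; leaves from a protonated alcohol (R–OH₂⁺)
CH₃O⁻: pKₐ(CH₃OH) ≈ 15.5

Br⁻ > H₂O > CH₃O⁻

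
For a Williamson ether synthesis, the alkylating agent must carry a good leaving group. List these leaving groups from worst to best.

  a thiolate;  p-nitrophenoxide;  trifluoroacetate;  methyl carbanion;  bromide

methyl carbanion < a thiolate < p-nitrophenoxide < trifluoroacetate < bromide

Leaving-group ability tracks the stability of the departed species; conjugate-acid pKₐ is the usual yardstick (lower pKₐ → better LG).
bromide: pKₐ(HBr) ≈ -9
trifluoroacetate: pKₐ(CF₃COOH) ≈ 0.2
p-nitrophenoxide: pKₐ(p-nitrophenol) ≈ 7.2
a thiolate: pKₐ(RSH (a thiol)) ≈ 10.5
methyl carbanion: pKₐ(CH₄) ≈ 48
The question asks for worst first, so the sequence is read in increasing leaving-group ability.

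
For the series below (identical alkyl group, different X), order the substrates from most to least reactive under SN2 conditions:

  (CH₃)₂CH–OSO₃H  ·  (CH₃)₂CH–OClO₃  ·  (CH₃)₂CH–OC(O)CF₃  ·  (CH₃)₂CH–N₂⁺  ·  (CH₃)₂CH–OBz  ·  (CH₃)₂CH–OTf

(CH₃)₂CH–N₂⁺ > (CH₃)₂CH–OTf > (CH₃)₂CH–OClO₃ > (CH₃)₂CH–OSO₃H > (CH₃)₂CH–OC(O)CF₃ > (CH₃)₂CH–OBz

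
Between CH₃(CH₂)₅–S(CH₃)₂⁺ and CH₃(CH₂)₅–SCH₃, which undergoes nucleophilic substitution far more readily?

CH₃(CH₂)₅–S(CH₃)₂⁺

From CH₃(CH₂)₅–SCH₃ the departing group would be RS⁻ (pKₐ(RSH (a thiol)) ≈ 10.5). Moderately basic; rarely leaves without activation.
From CH₃(CH₂)₅–S(CH₃)₂⁺ the leaving group is SR'₂ (pKₐ(R'₂SH⁺) ≈ -7). Neutral; leaves from a sulfonium salt (R–SR'₂⁺).
(In practice CH₃(CH₂)₅–S(CH₃)₂⁺ is made from CH₃(CH₂)₅–SCH₃ by S-methylation with CH₃I, allowing neutral dimethyl sulfide, rather than methanethiolate, to depart.)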